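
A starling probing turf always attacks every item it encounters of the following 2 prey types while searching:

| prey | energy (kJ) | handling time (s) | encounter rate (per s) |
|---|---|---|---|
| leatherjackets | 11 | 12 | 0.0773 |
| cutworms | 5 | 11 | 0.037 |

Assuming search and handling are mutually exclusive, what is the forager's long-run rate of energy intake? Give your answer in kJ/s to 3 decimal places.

R = (0.0773×11 + 0.037×5) / (1 + 0.0773×12 + 0.037×11) = 1.035/2.335 = 0.4435 kJ/s.

0.443 kJ/s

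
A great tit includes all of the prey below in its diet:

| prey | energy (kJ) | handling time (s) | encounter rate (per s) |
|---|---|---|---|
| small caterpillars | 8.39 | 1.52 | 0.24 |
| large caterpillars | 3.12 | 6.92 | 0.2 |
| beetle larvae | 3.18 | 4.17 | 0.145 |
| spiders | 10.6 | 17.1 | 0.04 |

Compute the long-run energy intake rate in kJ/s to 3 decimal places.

R = (0.24×8.39 + 0.2×3.12 + 0.145×3.18 + 0.04×10.6) / (1 + 0.24×1.52 + 0.2×6.92 + 0.145×4.17 + 0.04×17.1) = 3.523/4.037 = 0.8725 kJ/s.

0.873 kJ/s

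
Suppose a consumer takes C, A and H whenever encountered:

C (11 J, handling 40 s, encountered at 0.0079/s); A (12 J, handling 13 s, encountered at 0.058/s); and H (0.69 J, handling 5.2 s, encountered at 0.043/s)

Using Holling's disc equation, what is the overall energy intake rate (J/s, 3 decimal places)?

R = (0.0079×11 + 0.058×12 + 0.043×0.69) / (1 + 0.0079×40 + 0.058×13 + 0.043×5.2) = 0.8126/2.294 = 0.3543 J/s.

0.354 J/s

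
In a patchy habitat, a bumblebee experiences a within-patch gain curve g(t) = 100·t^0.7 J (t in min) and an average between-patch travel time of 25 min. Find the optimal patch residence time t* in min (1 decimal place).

By the marginal value theorem, leave when the instantaneous gain rate g'(t) equals the habitat-wide average g(t)/(T + t).
g'(t) = 0.7·100·t^-0.3. Setting 0.7·100·t^-0.3 = 100·t^0.7/(25+t) gives 0.7(25+t) = t, so 0.30·t = 0.7×25.
t* = 0.7×25/0.30 = 58.33 min.

58.3 min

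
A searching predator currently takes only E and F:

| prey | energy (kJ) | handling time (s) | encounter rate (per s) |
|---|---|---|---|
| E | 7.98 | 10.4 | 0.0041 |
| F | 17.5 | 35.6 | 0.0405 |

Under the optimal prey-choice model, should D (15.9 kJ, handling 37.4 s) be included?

Yes

On E and F alone, R = ΣλE/(1+Σλh) = 0.7415/2.484 = 0.2984 kJ/s.
Profitability of D: 15.9/37.4 = 0.4251 kJ/s.
0.4251 > 0.2984, so adding D raises the average — include it.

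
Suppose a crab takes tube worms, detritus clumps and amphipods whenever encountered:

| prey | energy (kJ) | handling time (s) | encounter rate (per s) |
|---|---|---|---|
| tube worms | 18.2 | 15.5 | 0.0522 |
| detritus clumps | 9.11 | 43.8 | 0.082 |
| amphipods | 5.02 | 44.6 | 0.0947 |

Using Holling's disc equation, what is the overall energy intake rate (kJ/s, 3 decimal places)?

R = Σλ_iE_i / (1 + Σλ_ih_i)
Numerator: 0.0522×18.2 + 0.082×9.11 + 0.0947×5.02 = 2.172
Denominator: 1 + 0.0522×15.5 + 0.082×43.8 + 0.0947×44.6 = 9.624
R = 2.172/9.624 = 0.2257 kJ/s

0.226 kJ/s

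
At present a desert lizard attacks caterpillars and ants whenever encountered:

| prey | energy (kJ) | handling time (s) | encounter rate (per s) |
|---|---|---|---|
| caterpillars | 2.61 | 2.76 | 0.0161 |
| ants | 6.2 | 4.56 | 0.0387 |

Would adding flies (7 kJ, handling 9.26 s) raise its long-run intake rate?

Yes

Current rate: (0.0161×2.61 + 0.0387×6.2)/(1 + 0.0161×2.76 + 0.0387×4.56) = 0.2309 kJ/s.
flies: E/h = 7/9.26 = 0.7559 kJ/s.
0.7559 > 0.2309, so adding flies raises the average — include it.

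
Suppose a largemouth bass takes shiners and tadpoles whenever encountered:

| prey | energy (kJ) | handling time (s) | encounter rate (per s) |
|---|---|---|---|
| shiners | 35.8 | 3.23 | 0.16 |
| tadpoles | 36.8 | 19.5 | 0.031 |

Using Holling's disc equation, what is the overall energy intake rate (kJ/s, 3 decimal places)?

R = Σλ_iE_i / (1 + Σλ_ih_i)
Numerator: 0.16×35.8 + 0.031×36.8 = 6.869
Denominator: 1 + 0.16×3.23 + 0.031×19.5 = 2.121
R = 6.869/2.121 = 3.238 kJ/s

3.238 kJ/s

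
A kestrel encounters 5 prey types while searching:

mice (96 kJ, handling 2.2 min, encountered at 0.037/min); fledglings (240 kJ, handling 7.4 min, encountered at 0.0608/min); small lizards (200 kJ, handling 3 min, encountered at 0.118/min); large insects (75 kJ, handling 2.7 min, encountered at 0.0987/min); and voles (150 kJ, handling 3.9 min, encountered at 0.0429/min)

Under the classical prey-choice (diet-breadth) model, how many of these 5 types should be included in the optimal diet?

5

Rank by E/h (kJ/min): small lizards 66.7, mice 43.6, voles 38.5, fledglings 32.4, large insects 27.8. Include each in turn until the next type's E/h falls below the running intake rate.
Rate on top 1: 17.43. mice: 43.6 > 17.43 → include.
Rate on top 2: 18.92. voles: 38.5 > 18.92 → include.
Rate on top 3: 20.96. fledglings: 32.4 > 20.96 → include.
Rate on top 4: 23.47. large insects: 27.8 > 23.47 → include.
Optimal diet: small lizards, mice, voles, fledglings, large insects — 5 of 5 types.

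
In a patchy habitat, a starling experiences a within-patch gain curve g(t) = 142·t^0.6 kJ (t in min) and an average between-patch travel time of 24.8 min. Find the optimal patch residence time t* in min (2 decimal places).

37.20 min

Maximise g(t)/(T+t): set derivative to zero → g'(t)(T+t) = g(t).
g'(t) = 0.6·142·t^-0.4. Setting 0.6·142·t^-0.4 = 142·t^0.6/(24.8+t) gives 0.6(24.8+t) = t, so 0.40·t = 0.6×24.8.
t* = 0.6×24.8/0.40 = 37.2 min.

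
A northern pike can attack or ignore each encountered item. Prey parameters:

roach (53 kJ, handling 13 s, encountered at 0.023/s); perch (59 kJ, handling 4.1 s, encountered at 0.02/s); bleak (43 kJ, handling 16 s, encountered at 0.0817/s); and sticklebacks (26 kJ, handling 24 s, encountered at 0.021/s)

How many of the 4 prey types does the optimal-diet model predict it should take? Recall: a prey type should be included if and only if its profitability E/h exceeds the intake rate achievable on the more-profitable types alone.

E/h in descending order: perch 14.4, roach 4.08, bleak 2.69, sticklebacks 1.08 kJ/s. The optimal diet is the largest prefix of this list for which every included type satisfies E_i/h_i > R on the types above it.
Rate on top 1: 1.091. roach: 4.08 > 1.091 → include.
Rate on top 2: 1.737. bleak: 2.69 > 1.737 → include.
Rate on top 3: 2.199. sticklebacks: 1.08 < 2.199 → exclude; stop.
Optimal diet: perch, roach, bleak — 3 of 4 types.

3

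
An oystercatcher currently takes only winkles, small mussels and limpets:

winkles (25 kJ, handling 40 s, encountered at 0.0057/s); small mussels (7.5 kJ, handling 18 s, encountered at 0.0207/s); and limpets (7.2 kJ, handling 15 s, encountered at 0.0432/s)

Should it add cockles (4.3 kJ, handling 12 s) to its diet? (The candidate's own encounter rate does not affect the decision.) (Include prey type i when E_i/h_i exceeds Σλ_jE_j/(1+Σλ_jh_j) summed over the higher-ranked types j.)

Yes

Current rate: (0.0057×25 + 0.0207×7.5 + 0.0432×7.2)/(1 + 0.0057×40 + 0.0207×18 + 0.0432×15) = 0.2707 kJ/s.
cockles: E/h = 4.3/12 = 0.3583 kJ/s.
Since 0.3583 > R, including cockles increases the long-run rate.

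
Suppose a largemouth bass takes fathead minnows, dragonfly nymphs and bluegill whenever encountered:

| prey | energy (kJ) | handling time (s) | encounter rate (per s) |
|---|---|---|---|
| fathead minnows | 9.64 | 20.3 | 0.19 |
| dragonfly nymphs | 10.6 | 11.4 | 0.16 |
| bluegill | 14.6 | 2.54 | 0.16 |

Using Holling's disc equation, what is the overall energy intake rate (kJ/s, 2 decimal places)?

R = (0.19×9.64 + 0.16×10.6 + 0.16×14.6) / (1 + 0.19×20.3 + 0.16×11.4 + 0.16×2.54) = 5.864/7.087 = 0.8273 kJ/s.

0.83 kJ/s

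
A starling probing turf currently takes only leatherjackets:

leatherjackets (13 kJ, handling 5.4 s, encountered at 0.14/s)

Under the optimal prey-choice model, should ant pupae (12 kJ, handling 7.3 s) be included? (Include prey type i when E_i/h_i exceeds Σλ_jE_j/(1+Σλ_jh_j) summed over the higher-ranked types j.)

Yes

Intake rate on the current diet: R = (0.14×13) / (1 + 0.14×5.4) = 1.82/1.756 = 1.036 kJ/s.
Profitability of ant pupae: 12/7.3 = 1.644 kJ/s.
1.644 > 1.036, so adding ant pupae raises the average — include it.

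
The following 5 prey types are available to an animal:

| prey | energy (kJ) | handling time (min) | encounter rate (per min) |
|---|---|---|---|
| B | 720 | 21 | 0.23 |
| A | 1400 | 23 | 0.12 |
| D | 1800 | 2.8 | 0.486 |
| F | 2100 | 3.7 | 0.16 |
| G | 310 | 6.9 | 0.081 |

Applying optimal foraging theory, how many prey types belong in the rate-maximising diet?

2

Rank by E/h (kJ/min): D 643, F 568, A 60.9, G 44.9, B 34.3. Include each in turn until the next type's E/h falls below the running intake rate.
Rate on top 1: 370.6. F: 568 > 370.6 → include.
Rate on top 2: 410.1. A: 60.9 < 410.1 → exclude; stop.
Optimal diet: D, F — 2 of 5 types.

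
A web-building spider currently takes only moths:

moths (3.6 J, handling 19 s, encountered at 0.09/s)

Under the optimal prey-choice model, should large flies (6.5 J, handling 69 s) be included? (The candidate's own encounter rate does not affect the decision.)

Intake rate on the current diet: R = (0.09×3.6) / (1 + 0.09×19) = 0.324/2.71 = 0.1196 J/s.
large flies: E/h = 6.5/69 = 0.0942 J/s.
Since 0.0942 < R, time spent handling large flies is better spent searching.

No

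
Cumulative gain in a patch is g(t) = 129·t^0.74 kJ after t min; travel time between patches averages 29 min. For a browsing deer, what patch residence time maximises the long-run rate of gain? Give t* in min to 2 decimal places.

82.54 min

Optimal t* satisfies g'(t*) = g(t*)/(T + t*).
g'(t) = 0.74·129·t^-0.26. Setting 0.74·129·t^-0.26 = 129·t^0.74/(29+t) gives 0.74(29+t) = t, so 0.26·t = 0.74×29.
t* = 0.74×29/0.26 = 82.54 min.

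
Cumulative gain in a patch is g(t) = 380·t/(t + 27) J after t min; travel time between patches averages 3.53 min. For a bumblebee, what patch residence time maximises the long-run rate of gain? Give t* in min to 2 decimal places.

9.76 min

Optimal t* satisfies g'(t*) = g(t*)/(T + t*).
g'(t) = 380·27/(t + 27)². Setting 380·27/(t+27)² = 380t/[(t+27)(3.53+t)] gives 27(3.53+t) = t(t+27), so t² = 27×3.53 = 95.31.
t* = √95.31 = 9.763 min.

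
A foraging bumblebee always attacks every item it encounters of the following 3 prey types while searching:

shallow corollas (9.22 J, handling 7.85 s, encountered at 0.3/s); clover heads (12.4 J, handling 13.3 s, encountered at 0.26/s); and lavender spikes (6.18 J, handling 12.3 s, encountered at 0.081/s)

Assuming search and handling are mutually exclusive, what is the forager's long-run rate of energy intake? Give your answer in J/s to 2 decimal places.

0.83 J/s

R = Σλ_iE_i / (1 + Σλ_ih_i)
Numerator: 0.3×9.22 + 0.26×12.4 + 0.081×6.18 = 6.491
Denominator: 1 + 0.3×7.85 + 0.26×13.3 + 0.081×12.3 = 7.809
R = 6.491/7.809 = 0.8311 J/s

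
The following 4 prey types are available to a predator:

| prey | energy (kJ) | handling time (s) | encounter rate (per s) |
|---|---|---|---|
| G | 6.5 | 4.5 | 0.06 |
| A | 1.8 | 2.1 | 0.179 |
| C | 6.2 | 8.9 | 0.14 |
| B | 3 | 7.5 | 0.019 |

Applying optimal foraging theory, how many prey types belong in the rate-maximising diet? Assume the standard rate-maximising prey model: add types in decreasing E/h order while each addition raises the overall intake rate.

Profitabilities (E/h, kJ/s): G 1.44, A 0.857, C 0.697, B 0.4. Add prey in this order while the next type's profitability exceeds the intake rate on those already taken.
Rate on top 1: 0.3071. A: 0.857 > 0.3071 → include.
Rate on top 2: 0.4327. C: 0.697 > 0.4327 → include.
Rate on top 3: 0.5464. B: 0.4 < 0.5464 → exclude; stop.
Optimal diet: G, A, C — 3 of 4 types.

3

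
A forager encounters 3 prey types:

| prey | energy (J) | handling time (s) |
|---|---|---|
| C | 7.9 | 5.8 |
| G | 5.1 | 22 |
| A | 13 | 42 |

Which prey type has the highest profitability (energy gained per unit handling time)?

Profitability E/h (J/s): C = 7.9/5.8 = 1.36, G = 5.1/22 = 0.232, A = 13/42 = 0.31.
Ranked: C > A > G.

C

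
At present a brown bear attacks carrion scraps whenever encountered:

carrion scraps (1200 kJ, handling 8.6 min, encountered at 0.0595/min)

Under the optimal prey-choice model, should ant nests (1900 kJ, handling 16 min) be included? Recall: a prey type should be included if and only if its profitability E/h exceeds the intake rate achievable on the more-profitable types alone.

Intake rate on the current diet: R = (0.0595×1200) / (1 + 0.0595×8.6) = 71.4/1.512 = 47.23 kJ/min.
ant nests: E/h = 1900/16 = 118.8 kJ/min.
118.8 > 47.23, so adding ant nests raises the average — include it.

Yes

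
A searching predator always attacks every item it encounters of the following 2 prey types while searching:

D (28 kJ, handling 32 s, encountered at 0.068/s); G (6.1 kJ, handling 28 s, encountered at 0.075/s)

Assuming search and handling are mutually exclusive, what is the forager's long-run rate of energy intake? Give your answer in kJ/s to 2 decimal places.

0.45 kJ/s

Energy encountered per unit search time: 0.068×28 + 0.075×6.1 = 2.361 kJ/s.
Handling time per unit search time: 0.068×32 + 0.075×28 = 4.276.
Rate = 2.361/(1 + 4.276) = 0.4476 kJ/s.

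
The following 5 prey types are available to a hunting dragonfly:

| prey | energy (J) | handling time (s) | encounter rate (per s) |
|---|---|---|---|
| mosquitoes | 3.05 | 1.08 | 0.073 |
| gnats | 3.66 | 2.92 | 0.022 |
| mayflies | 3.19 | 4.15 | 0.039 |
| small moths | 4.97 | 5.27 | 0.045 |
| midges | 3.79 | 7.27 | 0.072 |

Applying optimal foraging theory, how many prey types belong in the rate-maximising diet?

5

Profitabilities (E/h, J/s): mosquitoes 2.82, gnats 1.25, small moths 0.943, mayflies 0.769, midges 0.521. Add prey in this order while the next type's profitability exceeds the intake rate on those already taken.
Rate on top 1: 0.2064. gnats: 1.25 > 0.2064 → include.
Rate on top 2: 0.2652. small moths: 0.943 > 0.2652 → include.
Rate on top 3: 0.3817. mayflies: 0.769 > 0.3817 → include.
Rate on top 4: 0.4223. midges: 0.521 > 0.4223 → include.
Optimal diet: mosquitoes, gnats, small moths, mayflies, midges — 5 of 5 types.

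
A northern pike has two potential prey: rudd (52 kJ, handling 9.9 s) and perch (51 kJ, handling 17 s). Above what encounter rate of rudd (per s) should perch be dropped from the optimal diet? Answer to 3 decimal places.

At the threshold, the rate on rudd alone equals the profitability of perch: λ·52/(1 + λ·9.9) = 51/17 = 3.
Rearranging, λ(52 − 3×9.9) = 3, so λ = 3/22.3 = 0.1345 per s.

0.135 per s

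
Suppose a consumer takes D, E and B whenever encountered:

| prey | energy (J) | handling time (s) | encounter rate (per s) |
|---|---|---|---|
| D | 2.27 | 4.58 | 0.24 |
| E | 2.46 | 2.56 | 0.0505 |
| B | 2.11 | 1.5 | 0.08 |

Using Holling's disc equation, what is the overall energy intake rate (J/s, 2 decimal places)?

0.36 J/s

R = (0.24×2.27 + 0.0505×2.46 + 0.08×2.11) / (1 + 0.24×4.58 + 0.0505×2.56 + 0.08×1.5) = 0.8378/2.348 = 0.3568 J/s.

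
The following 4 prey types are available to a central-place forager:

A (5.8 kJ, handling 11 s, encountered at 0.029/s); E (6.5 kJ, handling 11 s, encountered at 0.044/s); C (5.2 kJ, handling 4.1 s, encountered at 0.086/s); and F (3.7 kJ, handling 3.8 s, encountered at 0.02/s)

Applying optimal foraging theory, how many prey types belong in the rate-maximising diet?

Profitabilities (E/h, kJ/s): C 1.27, F 0.974, E 0.591, A 0.527. Add prey in this order while the next type's profitability exceeds the intake rate on those already taken.
Rate on top 1: 0.3306. F: 0.974 > 0.3306 → include.
Rate on top 2: 0.3648. E: 0.591 > 0.3648 → include.
Rate on top 3: 0.422. A: 0.527 > 0.422 → include.
Optimal diet: C, F, E, A — 4 of 4 types.

4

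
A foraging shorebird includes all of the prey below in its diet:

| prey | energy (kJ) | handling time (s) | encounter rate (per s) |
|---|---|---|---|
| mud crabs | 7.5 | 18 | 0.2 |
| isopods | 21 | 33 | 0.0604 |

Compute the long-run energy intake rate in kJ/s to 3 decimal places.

0.420 kJ/s

Energy encountered per unit search time: 0.2×7.5 + 0.0604×21 = 2.768 kJ/s.
Handling time per unit search time: 0.2×18 + 0.0604×33 = 5.593.
Rate = 2.768/(1 + 5.593) = 0.4199 kJ/s.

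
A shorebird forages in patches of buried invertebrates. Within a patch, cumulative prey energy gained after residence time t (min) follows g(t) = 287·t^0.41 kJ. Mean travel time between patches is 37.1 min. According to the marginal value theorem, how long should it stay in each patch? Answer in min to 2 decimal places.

By the marginal value theorem, leave when the instantaneous gain rate g'(t) equals the habitat-wide average g(t)/(T + t).
g'(t) = 0.41·287·t^-0.59. Setting 0.41·287·t^-0.59 = 287·t^0.41/(37.1+t) gives 0.41(37.1+t) = t, so 0.59·t = 0.41×37.1.
t* = 0.41×37.1/0.59 = 25.78 min.

25.78 min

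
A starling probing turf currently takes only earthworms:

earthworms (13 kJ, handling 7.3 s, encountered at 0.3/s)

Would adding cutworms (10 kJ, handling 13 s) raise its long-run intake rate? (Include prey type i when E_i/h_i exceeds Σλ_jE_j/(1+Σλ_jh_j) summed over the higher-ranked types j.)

On earthworms alone, R = ΣλE/(1+Σλh) = 3.9/3.19 = 1.223 kJ/s.
Profitability of cutworms: 10/13 = 0.7692 kJ/s.
0.7692 < 1.223, so adding cutworms would lower the average — exclude it.

No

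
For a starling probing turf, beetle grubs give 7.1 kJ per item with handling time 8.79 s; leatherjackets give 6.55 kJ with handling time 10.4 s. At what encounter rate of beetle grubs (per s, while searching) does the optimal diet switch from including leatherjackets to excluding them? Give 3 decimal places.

0.403 per s

The zero-one rule: include leatherjackets iff E₂/h₂ > λE₁/(1+λh₁). Equality gives the switch point.
λE₁h₂ = E₂ + λE₂h₁ ⇒ λ = E₂/(E₁h₂ − E₂h₁) = 6.55/(73.84 − 57.57) = 0.4027 per s.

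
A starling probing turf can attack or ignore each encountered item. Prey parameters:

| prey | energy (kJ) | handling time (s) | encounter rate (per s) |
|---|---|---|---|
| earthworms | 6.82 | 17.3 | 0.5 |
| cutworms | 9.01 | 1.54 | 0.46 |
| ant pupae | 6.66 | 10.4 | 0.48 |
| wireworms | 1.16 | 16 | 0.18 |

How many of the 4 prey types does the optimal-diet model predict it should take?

1

Rank by E/h (kJ/s): cutworms 5.85, ant pupae 0.64, earthworms 0.394, wireworms 0.0725. Include each in turn until the next type's E/h falls below the running intake rate.
Rate on top 1: 2.426. ant pupae: 0.64 < 2.426 → exclude; stop.
Optimal diet: cutworms — 1 of 4 types.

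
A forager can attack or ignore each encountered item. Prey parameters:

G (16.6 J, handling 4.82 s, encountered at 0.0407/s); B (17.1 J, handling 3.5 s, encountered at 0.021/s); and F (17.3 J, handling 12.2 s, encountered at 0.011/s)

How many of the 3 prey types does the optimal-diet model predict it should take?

3

Rank by E/h (J/s): B 4.89, G 3.44, F 1.42. Include each in turn until the next type's E/h falls below the running intake rate.
Rate on top 1: 0.3345. G: 3.44 > 0.3345 → include.
Rate on top 2: 0.8149. F: 1.42 > 0.8149 → include.
Optimal diet: B, G, F — 3 of 3 types.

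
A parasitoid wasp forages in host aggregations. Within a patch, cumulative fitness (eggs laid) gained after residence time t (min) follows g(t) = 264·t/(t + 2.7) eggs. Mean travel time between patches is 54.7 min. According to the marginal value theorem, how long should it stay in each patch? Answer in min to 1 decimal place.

By the marginal value theorem, leave when the instantaneous gain rate g'(t) equals the habitat-wide average g(t)/(T + t).
g'(t) = 264·2.7/(t + 2.7)². Setting 264·2.7/(t+2.7)² = 264t/[(t+2.7)(54.7+t)] gives 2.7(54.7+t) = t(t+2.7), so t² = 2.7×54.7 = 147.7.
t* = √147.7 = 12.15 min.

12.2 min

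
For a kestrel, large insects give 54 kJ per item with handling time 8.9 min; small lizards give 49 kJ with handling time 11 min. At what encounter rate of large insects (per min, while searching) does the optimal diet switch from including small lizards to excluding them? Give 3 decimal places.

0.310 per min

The zero-one rule: include small lizards iff E₂/h₂ > λE₁/(1+λh₁). Equality gives the switch point.
λE₁h₂ = E₂ + λE₂h₁ ⇒ λ = E₂/(E₁h₂ − E₂h₁) = 49/(594 − 436.1) = 0.3103 per min.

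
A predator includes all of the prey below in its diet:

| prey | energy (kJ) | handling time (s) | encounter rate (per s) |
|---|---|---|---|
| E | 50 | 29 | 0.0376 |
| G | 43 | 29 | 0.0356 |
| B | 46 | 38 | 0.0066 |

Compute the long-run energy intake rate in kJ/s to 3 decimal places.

1.101 kJ/s

Energy encountered per unit search time: 0.0376×50 + 0.0356×43 + 0.0066×46 = 3.714 kJ/s.
Handling time per unit search time: 0.0376×29 + 0.0356×29 + 0.0066×38 = 2.374.
Rate = 3.714/(1 + 2.374) = 1.101 kJ/s.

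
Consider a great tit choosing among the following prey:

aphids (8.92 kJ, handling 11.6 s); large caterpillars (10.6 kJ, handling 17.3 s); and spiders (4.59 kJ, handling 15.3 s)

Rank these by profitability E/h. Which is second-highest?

Profitability E/h (kJ/s): aphids = 8.92/11.6 = 0.769, large caterpillars = 10.6/17.3 = 0.613, spiders = 4.59/15.3 = 0.3.
Ranked: aphids > large caterpillars > spiders.

large caterpillars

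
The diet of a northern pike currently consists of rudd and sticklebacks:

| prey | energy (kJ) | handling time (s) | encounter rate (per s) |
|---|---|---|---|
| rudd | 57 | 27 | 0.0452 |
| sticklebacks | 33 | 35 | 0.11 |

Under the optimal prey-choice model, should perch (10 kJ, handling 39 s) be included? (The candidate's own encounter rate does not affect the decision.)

No

Current rate: (0.0452×57 + 0.11×33)/(1 + 0.0452×27 + 0.11×35) = 1.022 kJ/s.
Profitability of perch: 10/39 = 0.2564 kJ/s.
0.2564 < 1.022, so adding perch would lower the average — exclude it.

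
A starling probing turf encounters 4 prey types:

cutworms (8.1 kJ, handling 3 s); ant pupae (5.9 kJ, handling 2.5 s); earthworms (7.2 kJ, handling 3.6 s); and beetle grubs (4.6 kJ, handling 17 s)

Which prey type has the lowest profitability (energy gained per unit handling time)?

beetle grubs

In descending order of E/h:
cutworms: 8.1/3 = 2.7 kJ/s
ant pupae: 5.9/2.5 = 2.36 kJ/s
earthworms: 7.2/3.6 = 2 kJ/s
beetle grubs: 4.6/17 = 0.271 kJ/s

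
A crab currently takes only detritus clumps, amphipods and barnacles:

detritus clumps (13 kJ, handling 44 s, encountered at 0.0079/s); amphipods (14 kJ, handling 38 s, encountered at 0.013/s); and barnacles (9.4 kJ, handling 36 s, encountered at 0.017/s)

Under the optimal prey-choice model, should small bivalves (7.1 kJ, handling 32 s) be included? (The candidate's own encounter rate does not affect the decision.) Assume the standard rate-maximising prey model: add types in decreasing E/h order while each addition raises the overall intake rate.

Current rate: (0.0079×13 + 0.013×14 + 0.017×9.4)/(1 + 0.0079×44 + 0.013×38 + 0.017×36) = 0.1812 kJ/s.
Profitability of small bivalves: 7.1/32 = 0.2219 kJ/s.
Since 0.2219 > R, including small bivalves increases the long-run rate.

Yes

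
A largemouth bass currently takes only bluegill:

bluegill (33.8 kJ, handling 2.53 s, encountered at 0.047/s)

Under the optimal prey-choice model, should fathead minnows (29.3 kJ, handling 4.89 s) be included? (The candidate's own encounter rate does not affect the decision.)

Yes

Current rate: (0.047×33.8)/(1 + 0.047×2.53) = 1.42 kJ/s.
Profitability of fathead minnows: 29.3/4.89 = 5.992 kJ/s.
5.992 > 1.42, so adding fathead minnows raises the average — include it.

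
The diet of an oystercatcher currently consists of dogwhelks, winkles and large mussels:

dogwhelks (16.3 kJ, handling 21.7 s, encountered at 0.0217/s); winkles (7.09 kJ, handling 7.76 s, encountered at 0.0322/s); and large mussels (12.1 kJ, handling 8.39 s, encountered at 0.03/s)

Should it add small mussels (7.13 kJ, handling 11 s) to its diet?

Intake rate on the current diet: R = (0.0217×16.3 + 0.0322×7.09 + 0.03×12.1) / (1 + 0.0217×21.7 + 0.0322×7.76 + 0.03×8.39) = 0.945/1.972 = 0.4791 kJ/s.
small mussels: E/h = 7.13/11 = 0.6482 kJ/s.
0.6482 > 0.4791, so adding small mussels raises the average — include it.

Yes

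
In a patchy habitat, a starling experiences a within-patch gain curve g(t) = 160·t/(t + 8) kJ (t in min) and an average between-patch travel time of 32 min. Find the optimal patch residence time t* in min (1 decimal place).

By the marginal value theorem, leave when the instantaneous gain rate g'(t) equals the habitat-wide average g(t)/(T + t).
g'(t) = 160·8/(t + 8)². Setting 160·8/(t+8)² = 160t/[(t+8)(32+t)] gives 8(32+t) = t(t+8), so t² = 8×32 = 256.
t* = √256 = 16 min.

16.0 min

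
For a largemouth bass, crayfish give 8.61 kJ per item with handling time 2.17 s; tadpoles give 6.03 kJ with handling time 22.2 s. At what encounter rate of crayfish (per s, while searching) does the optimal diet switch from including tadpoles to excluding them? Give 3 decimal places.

0.034 per s

At the threshold, the rate on crayfish alone equals the profitability of tadpoles: λ·8.61/(1 + λ·2.17) = 6.03/22.2 = 0.2716.
Rearranging, λ(8.61 − 0.2716×2.17) = 0.2716, so λ = 0.2716/8.021 = 0.03387 per s.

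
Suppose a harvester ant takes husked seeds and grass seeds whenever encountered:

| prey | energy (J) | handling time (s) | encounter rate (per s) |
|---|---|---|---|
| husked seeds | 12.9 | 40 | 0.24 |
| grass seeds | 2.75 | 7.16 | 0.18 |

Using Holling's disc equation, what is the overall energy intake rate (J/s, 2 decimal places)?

0.30 J/s

Energy encountered per unit search time: 0.24×12.9 + 0.18×2.75 = 3.591 J/s.
Handling time per unit search time: 0.24×40 + 0.18×7.16 = 10.89.
Rate = 3.591/(1 + 10.89) = 0.302 J/s.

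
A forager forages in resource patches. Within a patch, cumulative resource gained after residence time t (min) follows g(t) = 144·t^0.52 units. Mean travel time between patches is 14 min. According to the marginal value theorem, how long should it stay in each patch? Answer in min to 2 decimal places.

By the marginal value theorem, leave when the instantaneous gain rate g'(t) equals the habitat-wide average g(t)/(T + t).
g'(t) = 0.52·144·t^-0.48. Setting 0.52·144·t^-0.48 = 144·t^0.52/(14+t) gives 0.52(14+t) = t, so 0.48·t = 0.52×14.
t* = 0.52×14/0.48 = 15.17 min.

15.17 min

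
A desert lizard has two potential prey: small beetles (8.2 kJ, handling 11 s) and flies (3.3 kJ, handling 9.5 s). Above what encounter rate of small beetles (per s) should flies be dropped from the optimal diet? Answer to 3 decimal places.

0.079 per s

At the threshold, the rate on small beetles alone equals the profitability of flies: λ·8.2/(1 + λ·11) = 3.3/9.5 = 0.3474.
Rearranging, λ(8.2 − 0.3474×11) = 0.3474, so λ = 0.3474/4.379 = 0.07933 per s.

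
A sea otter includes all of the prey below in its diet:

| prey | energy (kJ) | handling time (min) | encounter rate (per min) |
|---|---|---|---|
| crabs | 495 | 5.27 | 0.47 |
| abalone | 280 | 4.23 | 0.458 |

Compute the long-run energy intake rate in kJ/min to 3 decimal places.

R = Σλ_iE_i / (1 + Σλ_ih_i)
Numerator: 0.47×495 + 0.458×280 = 360.9
Denominator: 1 + 0.47×5.27 + 0.458×4.23 = 5.414
R = 360.9/5.414 = 66.66 kJ/min

66.656 kJ/min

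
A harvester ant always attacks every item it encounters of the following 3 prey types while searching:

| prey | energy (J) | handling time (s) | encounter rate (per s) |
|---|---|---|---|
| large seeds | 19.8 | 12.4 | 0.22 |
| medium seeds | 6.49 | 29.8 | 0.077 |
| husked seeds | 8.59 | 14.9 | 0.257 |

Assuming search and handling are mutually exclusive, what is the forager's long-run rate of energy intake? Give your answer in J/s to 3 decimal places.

R = (0.22×19.8 + 0.077×6.49 + 0.257×8.59) / (1 + 0.22×12.4 + 0.077×29.8 + 0.257×14.9) = 7.063/9.852 = 0.717 J/s.

0.717 J/s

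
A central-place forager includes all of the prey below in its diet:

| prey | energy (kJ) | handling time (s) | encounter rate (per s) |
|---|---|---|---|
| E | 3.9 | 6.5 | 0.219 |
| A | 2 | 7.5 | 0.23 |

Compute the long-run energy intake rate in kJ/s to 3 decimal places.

R = Σλ_iE_i / (1 + Σλ_ih_i)
Numerator: 0.219×3.9 + 0.23×2 = 1.314
Denominator: 1 + 0.219×6.5 + 0.23×7.5 = 4.149
R = 1.314/4.149 = 0.3168 kJ/s

0.317 kJ/s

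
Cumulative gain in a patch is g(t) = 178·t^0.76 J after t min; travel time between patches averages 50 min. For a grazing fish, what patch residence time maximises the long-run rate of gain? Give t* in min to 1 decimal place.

158.3 min

By the marginal value theorem, leave when the instantaneous gain rate g'(t) equals the habitat-wide average g(t)/(T + t).
g'(t) = 0.76·178·t^-0.24. Setting 0.76·178·t^-0.24 = 178·t^0.76/(50+t) gives 0.76(50+t) = t, so 0.24·t = 0.76×50.
t* = 0.76×50/0.24 = 158.3 min.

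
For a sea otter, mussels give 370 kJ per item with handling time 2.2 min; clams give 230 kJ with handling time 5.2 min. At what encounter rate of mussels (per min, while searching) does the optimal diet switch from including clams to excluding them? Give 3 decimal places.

Drop clams once their profitability E₂/h₂ falls below the rate achievable on mussels alone: E₂/h₂ = λE₁/(1 + λh₁).
Solve for λ: λE₁h₂ = E₂(1 + λh₁) → λ(E₁h₂ − E₂h₁) = E₂ → λ = E₂/(E₁h₂ − E₂h₁).
λ = 230/(370×5.2 − 230×2.2) = 230/1418 = 0.1622 per min.

0.162 per min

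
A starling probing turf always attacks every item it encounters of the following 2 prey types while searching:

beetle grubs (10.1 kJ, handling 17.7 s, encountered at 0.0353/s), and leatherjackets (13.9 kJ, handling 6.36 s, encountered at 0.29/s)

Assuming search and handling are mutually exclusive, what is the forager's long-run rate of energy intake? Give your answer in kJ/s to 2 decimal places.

1.26 kJ/s

R = Σλ_iE_i / (1 + Σλ_ih_i)
Numerator: 0.0353×10.1 + 0.29×13.9 = 4.388
Denominator: 1 + 0.0353×17.7 + 0.29×6.36 = 3.469
R = 4.388/3.469 = 1.265 kJ/s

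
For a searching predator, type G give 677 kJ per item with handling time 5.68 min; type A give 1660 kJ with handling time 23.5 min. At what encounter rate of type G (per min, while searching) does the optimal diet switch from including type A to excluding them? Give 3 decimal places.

0.256 per min

The zero-one rule: include type A iff E₂/h₂ > λE₁/(1+λh₁). Equality gives the switch point.
λE₁h₂ = E₂ + λE₂h₁ ⇒ λ = E₂/(E₁h₂ − E₂h₁) = 1660/(1.591e+04 − 9429) = 0.2561 per min.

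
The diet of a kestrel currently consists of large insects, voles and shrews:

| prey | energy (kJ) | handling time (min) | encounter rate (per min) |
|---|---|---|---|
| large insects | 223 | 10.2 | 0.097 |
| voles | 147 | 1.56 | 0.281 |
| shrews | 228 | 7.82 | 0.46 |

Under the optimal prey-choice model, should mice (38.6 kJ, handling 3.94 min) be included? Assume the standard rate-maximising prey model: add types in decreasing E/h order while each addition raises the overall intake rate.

Intake rate on the current diet: R = (0.097×223 + 0.281×147 + 0.46×228) / (1 + 0.097×10.2 + 0.281×1.56 + 0.46×7.82) = 167.8/6.025 = 27.85 kJ/min.
mice: E/h = 38.6/3.94 = 9.797 kJ/min.
Since 9.797 < R, time spent handling mice is better spent searching.

No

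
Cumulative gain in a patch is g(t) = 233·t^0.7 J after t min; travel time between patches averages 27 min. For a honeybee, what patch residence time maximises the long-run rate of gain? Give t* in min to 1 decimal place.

By the marginal value theorem, leave when the instantaneous gain rate g'(t) equals the habitat-wide average g(t)/(T + t).
g'(t) = 0.7·233·t^-0.3. Setting 0.7·233·t^-0.3 = 233·t^0.7/(27+t) gives 0.7(27+t) = t, so 0.30·t = 0.7×27.
t* = 0.7×27/0.30 = 63 min.

63.0 min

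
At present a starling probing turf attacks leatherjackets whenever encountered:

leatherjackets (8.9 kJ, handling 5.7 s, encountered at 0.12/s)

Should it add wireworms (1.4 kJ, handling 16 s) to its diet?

No

Intake rate on the current diet: R = (0.12×8.9) / (1 + 0.12×5.7) = 1.068/1.684 = 0.6342 kJ/s.
Profitability of wireworms: 1.4/16 = 0.0875 kJ/s.
Since 0.0875 < R, time spent handling wireworms is better spent searching.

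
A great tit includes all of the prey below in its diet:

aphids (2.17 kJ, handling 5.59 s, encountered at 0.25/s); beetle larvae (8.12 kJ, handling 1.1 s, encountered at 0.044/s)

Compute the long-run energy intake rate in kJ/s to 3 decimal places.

Energy encountered per unit search time: 0.25×2.17 + 0.044×8.12 = 0.8998 kJ/s.
Handling time per unit search time: 0.25×5.59 + 0.044×1.1 = 1.446.
Rate = 0.8998/(1 + 1.446) = 0.3679 kJ/s.

0.368 kJ/s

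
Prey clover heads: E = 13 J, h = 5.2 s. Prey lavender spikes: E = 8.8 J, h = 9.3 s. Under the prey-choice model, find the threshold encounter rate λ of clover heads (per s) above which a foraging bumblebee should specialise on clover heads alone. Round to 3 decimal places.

Drop lavender spikes once their profitability E₂/h₂ falls below the rate achievable on clover heads alone: E₂/h₂ = λE₁/(1 + λh₁).
Solve for λ: λE₁h₂ = E₂(1 + λh₁) → λ(E₁h₂ − E₂h₁) = E₂ → λ = E₂/(E₁h₂ − E₂h₁).
λ = 8.8/(13×9.3 − 8.8×5.2) = 8.8/75.14 = 0.1171 per s.

0.117 per s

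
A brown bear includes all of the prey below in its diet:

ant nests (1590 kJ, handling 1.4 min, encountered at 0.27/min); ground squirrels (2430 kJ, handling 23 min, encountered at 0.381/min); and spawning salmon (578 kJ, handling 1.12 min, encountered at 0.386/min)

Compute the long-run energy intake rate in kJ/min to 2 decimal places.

R = (0.27×1590 + 0.381×2430 + 0.386×578) / (1 + 0.27×1.4 + 0.381×23 + 0.386×1.12) = 1578/10.57 = 149.3 kJ/min.

149.27 kJ/min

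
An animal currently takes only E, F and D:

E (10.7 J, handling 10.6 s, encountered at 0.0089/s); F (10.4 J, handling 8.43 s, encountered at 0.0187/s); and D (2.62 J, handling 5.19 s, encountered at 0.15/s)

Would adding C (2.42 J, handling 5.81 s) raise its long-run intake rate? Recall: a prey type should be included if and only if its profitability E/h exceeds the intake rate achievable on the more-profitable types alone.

Current rate: (0.0089×10.7 + 0.0187×10.4 + 0.15×2.62)/(1 + 0.0089×10.6 + 0.0187×8.43 + 0.15×5.19) = 0.3362 J/s.
Profitability of C: 2.42/5.81 = 0.4165 J/s.
Since 0.4165 > R, including C increases the long-run rate.

Yes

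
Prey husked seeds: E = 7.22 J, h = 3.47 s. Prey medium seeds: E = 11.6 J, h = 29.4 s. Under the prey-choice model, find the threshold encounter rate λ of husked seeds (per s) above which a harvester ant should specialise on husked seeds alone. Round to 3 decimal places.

The zero-one rule: include medium seeds iff E₂/h₂ > λE₁/(1+λh₁). Equality gives the switch point.
λE₁h₂ = E₂ + λE₂h₁ ⇒ λ = E₂/(E₁h₂ − E₂h₁) = 11.6/(212.3 − 40.25) = 0.06744 per s.

0.067 per s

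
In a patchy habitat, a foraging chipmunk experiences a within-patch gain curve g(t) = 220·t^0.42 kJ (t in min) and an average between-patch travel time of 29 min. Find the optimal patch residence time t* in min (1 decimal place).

Maximise g(t)/(T+t): set derivative to zero → g'(t)(T+t) = g(t).
g'(t) = 0.42·220·t^-0.58. Setting 0.42·220·t^-0.58 = 220·t^0.42/(29+t) gives 0.42(29+t) = t, so 0.58·t = 0.42×29.
t* = 0.42×29/0.58 = 21 min.

21.0 min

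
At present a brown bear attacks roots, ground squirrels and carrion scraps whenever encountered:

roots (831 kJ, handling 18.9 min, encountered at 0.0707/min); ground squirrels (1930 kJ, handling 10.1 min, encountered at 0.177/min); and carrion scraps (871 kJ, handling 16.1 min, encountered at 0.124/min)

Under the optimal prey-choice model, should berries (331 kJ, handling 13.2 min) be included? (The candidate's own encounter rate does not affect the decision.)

Intake rate on the current diet: R = (0.0707×831 + 0.177×1930 + 0.124×871) / (1 + 0.0707×18.9 + 0.177×10.1 + 0.124×16.1) = 508.4/6.12 = 83.06 kJ/min.
Profitability of berries: 331/13.2 = 25.08 kJ/min.
Since 25.08 < R, time spent handling berries is better spent searching.

No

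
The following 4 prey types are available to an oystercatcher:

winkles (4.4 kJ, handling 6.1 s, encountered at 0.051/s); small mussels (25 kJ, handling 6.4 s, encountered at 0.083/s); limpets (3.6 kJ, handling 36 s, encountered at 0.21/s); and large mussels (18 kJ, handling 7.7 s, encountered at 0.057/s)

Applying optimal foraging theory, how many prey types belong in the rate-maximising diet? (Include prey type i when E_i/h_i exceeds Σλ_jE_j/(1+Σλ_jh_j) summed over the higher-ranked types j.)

2

Profitabilities (E/h, kJ/s): small mussels 3.91, large mussels 2.34, winkles 0.721, limpets 0.1. Add prey in this order while the next type's profitability exceeds the intake rate on those already taken.
Rate on top 1: 1.355. large mussels: 2.34 > 1.355 → include.
Rate on top 2: 1.574. winkles: 0.721 < 1.574 → exclude; stop.
Optimal diet: small mussels, large mussels — 2 of 4 types.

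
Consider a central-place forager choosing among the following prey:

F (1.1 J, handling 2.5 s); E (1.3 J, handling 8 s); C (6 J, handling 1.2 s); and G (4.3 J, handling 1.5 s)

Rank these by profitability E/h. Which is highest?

Profitability E/h (J/s): F = 1.1/2.5 = 0.44, E = 1.3/8 = 0.163, C = 6/1.2 = 5, G = 4.3/1.5 = 2.87.
Ranked: C > G > F > E.

C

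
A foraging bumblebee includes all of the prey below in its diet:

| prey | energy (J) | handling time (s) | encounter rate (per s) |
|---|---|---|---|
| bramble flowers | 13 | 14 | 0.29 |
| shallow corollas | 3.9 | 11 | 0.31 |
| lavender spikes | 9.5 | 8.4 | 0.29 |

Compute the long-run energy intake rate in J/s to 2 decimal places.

R = (0.29×13 + 0.31×3.9 + 0.29×9.5) / (1 + 0.29×14 + 0.31×11 + 0.29×8.4) = 7.734/10.91 = 0.7092 J/s.

0.71 J/s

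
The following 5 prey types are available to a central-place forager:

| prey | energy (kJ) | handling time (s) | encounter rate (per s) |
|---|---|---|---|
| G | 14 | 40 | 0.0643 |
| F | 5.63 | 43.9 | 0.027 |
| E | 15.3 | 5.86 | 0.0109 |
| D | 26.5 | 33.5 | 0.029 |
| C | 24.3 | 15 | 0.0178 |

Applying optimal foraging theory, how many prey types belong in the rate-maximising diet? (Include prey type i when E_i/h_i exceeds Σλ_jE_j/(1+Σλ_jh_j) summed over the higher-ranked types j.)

3

Profitabilities (E/h, kJ/s): E 2.61, C 1.62, D 0.791, G 0.35, F 0.128. Add prey in this order while the next type's profitability exceeds the intake rate on those already taken.
Rate on top 1: 0.1568. C: 1.62 > 0.1568 → include.
Rate on top 2: 0.4503. D: 0.791 > 0.4503 → include.
Rate on top 3: 0.5941. G: 0.35 < 0.5941 → exclude; stop.
Optimal diet: E, C, D — 3 of 5 types.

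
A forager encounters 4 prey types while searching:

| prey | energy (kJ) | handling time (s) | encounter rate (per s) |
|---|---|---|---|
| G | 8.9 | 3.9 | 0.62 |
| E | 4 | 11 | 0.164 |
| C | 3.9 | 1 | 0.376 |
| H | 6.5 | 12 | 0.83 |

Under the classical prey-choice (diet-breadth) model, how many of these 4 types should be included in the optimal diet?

2

E/h in descending order: C 3.9, G 2.28, H 0.542, E 0.364 kJ/s. The optimal diet is the largest prefix of this list for which every included type satisfies E_i/h_i > R on the types above it.
Rate on top 1: 1.066. G: 2.28 > 1.066 → include.
Rate on top 2: 1.841. H: 0.542 < 1.841 → exclude; stop.
Optimal diet: C, G — 2 of 4 types.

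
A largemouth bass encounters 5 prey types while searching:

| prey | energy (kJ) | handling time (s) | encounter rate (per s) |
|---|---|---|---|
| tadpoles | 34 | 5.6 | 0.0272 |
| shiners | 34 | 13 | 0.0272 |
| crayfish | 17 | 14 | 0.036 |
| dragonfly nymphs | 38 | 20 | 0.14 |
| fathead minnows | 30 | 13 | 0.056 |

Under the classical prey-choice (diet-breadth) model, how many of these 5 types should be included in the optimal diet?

4

Profitabilities (E/h, kJ/s): tadpoles 6.07, shiners 2.62, fathead minnows 2.31, dragonfly nymphs 1.9, crayfish 1.21. Add prey in this order while the next type's profitability exceeds the intake rate on those already taken.
Rate on top 1: 0.8026. shiners: 2.62 > 0.8026 → include.
Rate on top 2: 1.228. fathead minnows: 2.31 > 1.228 → include.
Rate on top 3: 1.58. dragonfly nymphs: 1.9 > 1.58 → include.
Rate on top 4: 1.758. crayfish: 1.21 < 1.758 → exclude; stop.
Optimal diet: tadpoles, shiners, fathead minnows, dragonfly nymphs — 4 of 5 types.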